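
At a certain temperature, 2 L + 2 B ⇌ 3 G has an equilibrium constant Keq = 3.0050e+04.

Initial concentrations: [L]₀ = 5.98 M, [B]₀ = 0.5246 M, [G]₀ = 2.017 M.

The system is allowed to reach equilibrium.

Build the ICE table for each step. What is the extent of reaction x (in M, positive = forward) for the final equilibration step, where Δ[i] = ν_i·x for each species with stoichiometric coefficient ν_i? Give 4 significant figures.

x = 0.2598 M

Q₀ = 0.8338 vs Keq = 3.0050e+04 ⇒ Q<K, forward
Step 1:
                   L          B          G
  I             5.98     0.5246      2.017
  C          -0.5197    -0.5197     0.7795
  E             5.46   0.004941      2.796
  solve Keq expr → x = 0.2598; check Q = 3.0050e+04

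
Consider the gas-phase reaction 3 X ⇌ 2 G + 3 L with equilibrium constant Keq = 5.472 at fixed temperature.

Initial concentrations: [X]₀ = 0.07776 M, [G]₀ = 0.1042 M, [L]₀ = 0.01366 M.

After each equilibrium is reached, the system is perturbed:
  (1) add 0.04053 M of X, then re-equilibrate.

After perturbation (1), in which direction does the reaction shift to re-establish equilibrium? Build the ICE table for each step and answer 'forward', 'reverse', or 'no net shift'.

Q₀ = 5.8860e-05 vs Keq = 5.472 ⇒ Q<K, forward
Step 1:
                    X           G           L
  init        0.07776      0.1042     0.01366
  Δ          -0.06525      0.0435     0.06525
  eq          0.01251      0.1477     0.07891
  solve Keq expr → x = 0.02175; check Q = 5.472
Then add 0.04053 M of X.
Step 2:
                    X           G           L
  init        0.05304      0.1477     0.07891
  Δ          -0.03347     0.02231     0.03347
  eq          0.01957        0.17      0.1124
  solve Keq expr → x = 0.01116; check Q = 5.472

Direction: forward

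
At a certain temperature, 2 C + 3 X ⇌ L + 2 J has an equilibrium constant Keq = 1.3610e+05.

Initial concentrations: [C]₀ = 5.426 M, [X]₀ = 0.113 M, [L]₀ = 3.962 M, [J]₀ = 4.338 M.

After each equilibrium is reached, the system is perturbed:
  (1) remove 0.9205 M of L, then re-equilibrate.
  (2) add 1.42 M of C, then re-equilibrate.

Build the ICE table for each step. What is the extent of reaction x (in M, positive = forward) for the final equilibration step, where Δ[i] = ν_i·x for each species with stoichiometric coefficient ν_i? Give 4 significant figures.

x = 0.00119 M

Q₀ = 1755 vs Keq = 1.3610e+05 ⇒ Q<K, forward
Step 1:
                  C         X         L         J
  I           5.426     0.113     3.962     4.338
  C        -0.05734  -0.08601   0.02867   0.05734
  E           5.369   0.02699     3.991     4.395
  solve Keq expr → x = 0.02867; check Q = 1.3610e+05
Then remove 0.9205 M of L.
Step 2:
                  C         X         L         J
  I           5.369   0.02699      3.07     4.395
  C       -0.001498 -0.002246 7.4883e-04  0.001498
  E           5.367   0.02474     3.071     4.397
  solve Keq expr → x = 7.4883e-04; check Q = 1.3610e+05
Then add 1.42 M of C.
Step 3:
                  C         X         L         J
  I           6.787   0.02474     3.071     4.397
  C       -0.002379 -0.003569   0.00119  0.002379
  E           6.785   0.02117     3.072     4.399
  solve Keq expr → x = 0.00119; check Q = 1.3610e+05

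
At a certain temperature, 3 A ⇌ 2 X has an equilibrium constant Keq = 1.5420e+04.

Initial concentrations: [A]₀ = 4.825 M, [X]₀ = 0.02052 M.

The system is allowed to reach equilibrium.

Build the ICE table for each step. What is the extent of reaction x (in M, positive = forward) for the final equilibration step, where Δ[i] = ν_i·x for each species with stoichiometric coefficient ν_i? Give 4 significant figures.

Q₀ = 3.7485e-06 vs Keq = 1.5420e+04 ⇒ Q<K, forward
Step 1:
                    A           X
  Initial       4.825     0.02052
  Change       -4.738       3.159
  Equil       0.08687       3.179
  solve Keq expr → x = 1.579; check Q = 1.5420e+04

x = 1.579 M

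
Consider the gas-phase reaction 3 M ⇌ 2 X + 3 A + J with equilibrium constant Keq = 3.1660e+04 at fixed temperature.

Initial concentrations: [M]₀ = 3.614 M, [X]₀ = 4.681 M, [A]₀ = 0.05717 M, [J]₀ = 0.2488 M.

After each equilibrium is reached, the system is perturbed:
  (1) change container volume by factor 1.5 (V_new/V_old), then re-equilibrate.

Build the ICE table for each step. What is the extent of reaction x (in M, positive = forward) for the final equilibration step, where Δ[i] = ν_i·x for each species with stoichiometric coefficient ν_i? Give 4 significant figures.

x = 0.02679 M

Q₀ = 2.1581e-05 vs Keq = 3.1660e+04 ⇒ Q<K, forward
Step 1:
                  M         X         A         J
  init        3.614     4.681   0.05717    0.2488
  Δ          -3.207     2.138     3.207     1.069
  eq         0.4068     6.819     3.264     1.318
  solve Keq expr → x = 1.069; check Q = 3.1660e+04
Then change container volume by factor 1.5 (V_new/V_old).
Step 2:
                  M         X         A         J
  init       0.2712     4.546     2.176    0.8786
  Δ        -0.08036   0.05357   0.08036   0.02679
  eq         0.1909       4.6     2.257    0.9054
  solve Keq expr → x = 0.02679; check Q = 3.1660e+04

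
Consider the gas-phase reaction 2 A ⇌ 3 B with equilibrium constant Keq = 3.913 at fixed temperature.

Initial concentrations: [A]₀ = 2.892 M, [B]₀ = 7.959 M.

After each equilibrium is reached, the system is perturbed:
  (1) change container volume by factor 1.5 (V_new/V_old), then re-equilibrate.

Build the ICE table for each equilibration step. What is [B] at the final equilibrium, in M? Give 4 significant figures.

Q₀ = 60.28 vs Keq = 3.913 ⇒ Q>K, reverse
Step 1:
                    A           B
  I             2.892       7.959
  C             2.198      -3.296
  E              5.09       4.663
  solve Keq expr → x = -1.099; check Q = 3.913
Then change container volume by factor 1.5 (V_new/V_old).
Step 2:
                    A           B
  I             3.393       3.108
  C           -0.2039      0.3058
  E             3.189       3.414
  solve Keq expr → x = 0.1019; check Q = 3.913

[B]_eq = 3.414 M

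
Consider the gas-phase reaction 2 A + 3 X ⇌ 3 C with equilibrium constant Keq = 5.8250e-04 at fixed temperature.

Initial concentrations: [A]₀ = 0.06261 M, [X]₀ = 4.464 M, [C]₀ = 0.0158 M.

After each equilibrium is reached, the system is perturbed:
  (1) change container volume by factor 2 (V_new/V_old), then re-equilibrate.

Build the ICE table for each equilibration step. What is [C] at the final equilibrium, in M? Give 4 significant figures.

Q₀ = 1.1311e-05 vs Keq = 5.8250e-04 ⇒ Q<K, forward
Step 1:
                   A          X          C
  Initial    0.06261      4.464     0.0158
  Change    -0.01972   -0.02958    0.02958
  Equil      0.04289      4.434    0.04538
  solve Keq expr → x = 0.009859; check Q = 5.8250e-04
Then change container volume by factor 2 (V_new/V_old).
Step 2:
                   A          X          C
  Initial    0.02145      2.217    0.02269
  Change    0.004324   0.006487  -0.006487
  Equil      0.02577      2.224     0.0162
  solve Keq expr → x = -0.002162; check Q = 5.8250e-04

[C]_eq = 0.0162 M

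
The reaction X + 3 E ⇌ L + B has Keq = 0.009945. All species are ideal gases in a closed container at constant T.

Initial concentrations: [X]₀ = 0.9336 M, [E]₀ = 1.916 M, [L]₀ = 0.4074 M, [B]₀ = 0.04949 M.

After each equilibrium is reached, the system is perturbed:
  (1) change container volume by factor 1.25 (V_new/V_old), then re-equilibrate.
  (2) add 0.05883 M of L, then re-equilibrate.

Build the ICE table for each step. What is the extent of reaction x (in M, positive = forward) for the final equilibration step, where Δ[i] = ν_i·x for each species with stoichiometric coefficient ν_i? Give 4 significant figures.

x = -0.005883 M

Q₀ = 0.00307 vs Keq = 0.009945 ⇒ Q<K, forward
Step 1:
                  X         E         L         B
  I          0.9336     1.916    0.4074   0.04949
  C        -0.05337   -0.1601   0.05337   0.05337
  E          0.8802     1.756    0.4608    0.1029
  solve Keq expr → x = 0.05337; check Q = 0.009945
Then change container volume by factor 1.25 (V_new/V_old).
Step 2:
                  X         E         L         B
  I          0.7042     1.405    0.3686   0.08228
  C         0.01842   0.05526  -0.01842  -0.01842
  E          0.7226      1.46    0.3502   0.06386
  solve Keq expr → x = -0.01842; check Q = 0.009945
Then add 0.05883 M of L.
Step 3:
                  X         E         L         B
  I          0.7226      1.46     0.409   0.06386
  C        0.005883   0.01765 -0.005883 -0.005883
  E          0.7285     1.478    0.4031   0.05798
  solve Keq expr → x = -0.005883; check Q = 0.009945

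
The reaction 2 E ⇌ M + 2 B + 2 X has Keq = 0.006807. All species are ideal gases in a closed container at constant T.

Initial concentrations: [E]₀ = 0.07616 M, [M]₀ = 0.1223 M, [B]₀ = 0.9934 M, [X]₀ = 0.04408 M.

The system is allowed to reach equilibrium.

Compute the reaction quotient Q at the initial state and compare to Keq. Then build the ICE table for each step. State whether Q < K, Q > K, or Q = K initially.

Q₀ = 0.04043; Q > K (proceeds reverse)

Q₀ = 0.04043 vs Keq = 0.006807 ⇒ Q>K, reverse
Step 1:
                   E          M          B          X
  Initial    0.07616     0.1223     0.9934    0.04408
  Change     0.01982  -0.009909   -0.01982   -0.01982
  Equil      0.09598     0.1124     0.9736    0.02426
  solve Keq expr → x = -0.009909; check Q = 0.006807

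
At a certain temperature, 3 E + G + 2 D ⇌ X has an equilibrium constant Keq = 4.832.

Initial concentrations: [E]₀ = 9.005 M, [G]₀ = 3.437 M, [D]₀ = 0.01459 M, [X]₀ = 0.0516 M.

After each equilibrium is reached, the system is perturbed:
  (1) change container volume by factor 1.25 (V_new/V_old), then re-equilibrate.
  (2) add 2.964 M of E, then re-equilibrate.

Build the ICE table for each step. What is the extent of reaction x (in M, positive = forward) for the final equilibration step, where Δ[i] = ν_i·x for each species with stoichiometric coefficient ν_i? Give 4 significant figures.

Q₀ = 0.09658 vs Keq = 4.832 ⇒ Q<K, forward
Step 1:
                  E         G         D         X
  init        9.005     3.437   0.01459    0.0516
  Δ         -0.0186 -0.006199   -0.0124  0.006199
  eq          8.986     3.431  0.002192    0.0578
  solve Keq expr → x = 0.006199; check Q = 4.832
Then change container volume by factor 1.25 (V_new/V_old).
Step 2:
                  E         G         D         X
  init        7.189     2.745  0.001754   0.04624
  Δ         0.00193 6.4339e-04  0.001287 -6.4339e-04
  eq          7.191     2.745   0.00304    0.0456
  solve Keq expr → x = -6.4339e-04; check Q = 4.832
Then add 2.964 M of E.
Step 3:
                  E         G         D         X
  init        10.16     2.745   0.00304    0.0456
  Δ       -0.001824 -6.0794e-04 -0.001216 6.0794e-04
  eq          10.15     2.745  0.001824    0.0462
  solve Keq expr → x = 6.0794e-04; check Q = 4.832

x = 6.0794e-04 M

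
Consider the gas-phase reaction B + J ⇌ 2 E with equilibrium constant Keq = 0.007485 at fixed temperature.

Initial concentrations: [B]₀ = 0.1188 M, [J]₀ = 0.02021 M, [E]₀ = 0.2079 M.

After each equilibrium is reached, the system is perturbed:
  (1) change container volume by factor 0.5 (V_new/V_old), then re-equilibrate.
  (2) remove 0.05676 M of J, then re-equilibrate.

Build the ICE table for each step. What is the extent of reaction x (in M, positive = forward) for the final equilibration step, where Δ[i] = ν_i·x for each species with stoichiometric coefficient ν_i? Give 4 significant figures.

x = -0.0017 M

Q₀ = 18 vs Keq = 0.007485 ⇒ Q>K, reverse
Step 1:
                   B          J          E
  I           0.1188    0.02021     0.2079
  C          0.09707    0.09707    -0.1941
  E           0.2159     0.1173    0.01377
  solve Keq expr → x = -0.09707; check Q = 0.007485
Then change container volume by factor 0.5 (V_new/V_old).
Step 2:
                   B          J          E
  I           0.4317     0.2346    0.02753
  C                0          0          0
  E           0.4317     0.2346    0.02753
  solve Keq expr → x = 0; check Q = 0.007485
Then remove 0.05676 M of J.
Step 3:
                   B          J          E
  I           0.4317     0.1778    0.02753
  C           0.0017     0.0017    -0.0034
  E           0.4334     0.1795    0.02413
  solve Keq expr → x = -0.0017; check Q = 0.007485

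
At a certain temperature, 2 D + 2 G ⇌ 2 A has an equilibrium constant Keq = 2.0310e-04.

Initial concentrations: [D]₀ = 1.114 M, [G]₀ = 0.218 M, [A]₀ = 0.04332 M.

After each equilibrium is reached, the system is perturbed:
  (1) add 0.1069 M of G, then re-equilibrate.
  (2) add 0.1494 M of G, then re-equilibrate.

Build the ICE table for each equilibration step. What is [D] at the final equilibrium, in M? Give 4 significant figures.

Q₀ = 0.03182 vs Keq = 2.0310e-04 ⇒ Q>K, reverse
Step 1:
                   D          G          A
  Initial      1.114      0.218    0.04332
  Change      0.0391     0.0391    -0.0391
  Equil        1.153     0.2571   0.004225
  solve Keq expr → x = -0.01955; check Q = 2.0310e-04
Then add 0.1069 M of G.
Step 2:
                   D          G          A
  Initial      1.153      0.364   0.004225
  Change    -0.00172   -0.00172    0.00172
  Equil        1.151     0.3623   0.005944
  solve Keq expr → x = 8.5978e-04; check Q = 2.0310e-04
Then add 0.1494 M of G.
Step 3:
                   D          G          A
  Initial      1.151     0.5117   0.005944
  Change   -0.002395  -0.002395   0.002395
  Equil        1.149     0.5093   0.008339
  solve Keq expr → x = 0.001197; check Q = 2.0310e-04

[D]_eq = 1.149 M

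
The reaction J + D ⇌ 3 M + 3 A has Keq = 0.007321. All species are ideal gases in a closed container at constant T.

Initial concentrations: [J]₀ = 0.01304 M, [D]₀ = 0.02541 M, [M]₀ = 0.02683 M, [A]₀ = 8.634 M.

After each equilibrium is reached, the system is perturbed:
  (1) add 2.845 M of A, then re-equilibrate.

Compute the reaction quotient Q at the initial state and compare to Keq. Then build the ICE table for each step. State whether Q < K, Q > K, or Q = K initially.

Q₀ = 37.52; Q > K (proceeds reverse)

Q₀ = 37.52 vs Keq = 0.007321 ⇒ Q>K, reverse
Step 1:
                   J          D          M          A
  init       0.01304    0.02541    0.02683      8.634
  Δ          0.00827    0.00827   -0.02481   -0.02481
  eq         0.02131    0.03368   0.002019      8.609
  solve Keq expr → x = -0.00827; check Q = 0.007321
Then add 2.845 M of A.
Step 2:
                   J          D          M          A
  init       0.02131    0.03368   0.002019      11.45
  Δ       1.6504e-04 1.6504e-04 -4.9512e-04 -4.9512e-04
  eq         0.02148    0.03385   0.001524      11.45
  solve Keq expr → x = -1.6504e-04; check Q = 0.007321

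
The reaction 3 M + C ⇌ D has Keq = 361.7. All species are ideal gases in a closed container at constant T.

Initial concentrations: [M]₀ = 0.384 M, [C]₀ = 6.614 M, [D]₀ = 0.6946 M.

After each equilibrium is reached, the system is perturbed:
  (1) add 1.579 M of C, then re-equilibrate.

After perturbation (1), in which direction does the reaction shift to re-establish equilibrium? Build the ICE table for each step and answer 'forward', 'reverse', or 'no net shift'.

Direction: forward

Q₀ = 1.855 vs Keq = 361.7 ⇒ Q<K, forward
Step 1:
                   M          C          D
  I            0.384      6.614     0.6946
  C          -0.3142    -0.1047     0.1047
  E          0.06976      6.509     0.7993
  solve Keq expr → x = 0.1047; check Q = 361.7
Then add 1.579 M of C.
Step 2:
                   M          C          D
  I          0.06976      8.088     0.7993
  C        -0.004824  -0.001608   0.001608
  E          0.06494      8.087      0.801
  solve Keq expr → x = 0.001608; check Q = 361.7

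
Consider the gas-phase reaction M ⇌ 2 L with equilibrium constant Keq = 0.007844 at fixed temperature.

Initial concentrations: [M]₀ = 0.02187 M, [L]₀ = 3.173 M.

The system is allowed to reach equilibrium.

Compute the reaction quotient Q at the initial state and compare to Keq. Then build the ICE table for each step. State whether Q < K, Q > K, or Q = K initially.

Q₀ = 460.4 vs Keq = 0.007844 ⇒ Q>K, reverse
Step 1:
                    M           L
  I           0.02187       3.173
  C             1.531      -3.063
  E             1.553      0.1104
  solve Keq expr → x = -1.531; check Q = 0.007844

Q₀ = 460.4; Q > K (proceeds reverse)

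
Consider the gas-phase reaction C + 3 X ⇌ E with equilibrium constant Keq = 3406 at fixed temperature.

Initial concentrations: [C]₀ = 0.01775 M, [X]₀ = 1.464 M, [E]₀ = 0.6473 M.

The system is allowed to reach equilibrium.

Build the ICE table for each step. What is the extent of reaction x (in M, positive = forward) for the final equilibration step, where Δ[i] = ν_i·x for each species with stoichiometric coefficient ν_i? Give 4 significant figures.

x = 0.01768 M

Q₀ = 11.62 vs Keq = 3406 ⇒ Q<K, forward
Step 1:
                   C          X          E
  I          0.01775      1.464     0.6473
  C         -0.01768   -0.05304    0.01768
  E       6.9506e-05      1.411      0.665
  solve Keq expr → x = 0.01768; check Q = 3406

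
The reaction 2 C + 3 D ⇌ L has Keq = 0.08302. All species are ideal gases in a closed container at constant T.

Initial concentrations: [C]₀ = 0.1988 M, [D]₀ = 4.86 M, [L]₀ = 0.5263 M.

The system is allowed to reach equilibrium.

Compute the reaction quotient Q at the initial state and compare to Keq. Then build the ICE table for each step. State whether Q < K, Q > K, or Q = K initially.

Q₀ = 0.116 vs Keq = 0.08302 ⇒ Q>K, reverse
Step 1:
                   C          D          L
  I           0.1988       4.86     0.5263
  C          0.02971    0.04457   -0.01486
  E           0.2285      4.905     0.5114
  solve Keq expr → x = -0.01486; check Q = 0.08302

Q₀ = 0.116; Q > K (proceeds reverse)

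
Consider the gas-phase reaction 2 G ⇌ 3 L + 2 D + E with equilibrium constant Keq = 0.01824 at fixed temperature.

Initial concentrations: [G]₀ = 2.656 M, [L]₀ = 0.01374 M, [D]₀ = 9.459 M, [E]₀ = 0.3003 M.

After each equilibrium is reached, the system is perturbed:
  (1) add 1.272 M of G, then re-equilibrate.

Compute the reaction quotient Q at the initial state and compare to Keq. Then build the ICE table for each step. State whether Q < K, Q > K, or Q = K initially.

Q₀ = 9.8798e-06; Q < K (proceeds forward)

Q₀ = 9.8798e-06 vs Keq = 0.01824 ⇒ Q<K, forward
Step 1:
                  G         L         D         E
  init        2.656   0.01374     9.459    0.3003
  Δ        -0.09461    0.1419   0.09461   0.04731
  eq          2.561    0.1557     9.554    0.3476
  solve Keq expr → x = 0.04731; check Q = 0.01824
Then add 1.272 M of G.
Step 2:
                  G         L         D         E
  init        3.833    0.1557     9.554    0.3476
  Δ         -0.0292    0.0438    0.0292    0.0146
  eq          3.804    0.1995     9.583    0.3622
  solve Keq expr → x = 0.0146; check Q = 0.01824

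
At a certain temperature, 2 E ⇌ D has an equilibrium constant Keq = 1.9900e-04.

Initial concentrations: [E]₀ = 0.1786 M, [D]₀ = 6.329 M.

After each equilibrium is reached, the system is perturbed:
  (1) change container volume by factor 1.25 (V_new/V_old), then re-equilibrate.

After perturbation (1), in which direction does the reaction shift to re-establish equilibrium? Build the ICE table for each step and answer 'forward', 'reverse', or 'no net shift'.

Direction: reverse

Q₀ = 198.4 vs Keq = 1.9900e-04 ⇒ Q>K, reverse
Step 1:
                   E          D
  init        0.1786      6.329
  Δ            12.59     -6.297
  eq           12.77    0.03246
  solve Keq expr → x = -6.297; check Q = 1.9900e-04
Then change container volume by factor 1.25 (V_new/V_old).
Step 2:
                   E          D
  init         10.22    0.02597
  Δ           0.0103  -0.005152
  eq           10.23    0.02082
  solve Keq expr → x = -0.005152; check Q = 1.9900e-04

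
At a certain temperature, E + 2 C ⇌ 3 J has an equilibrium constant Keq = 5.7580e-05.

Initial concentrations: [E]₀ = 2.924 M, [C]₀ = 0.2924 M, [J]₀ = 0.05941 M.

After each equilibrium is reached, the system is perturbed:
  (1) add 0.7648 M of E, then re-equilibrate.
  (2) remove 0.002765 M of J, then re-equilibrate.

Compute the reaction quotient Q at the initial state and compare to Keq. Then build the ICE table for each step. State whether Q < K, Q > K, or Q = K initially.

Q₀ = 8.3878e-04; Q > K (proceeds reverse)

Q₀ = 8.3878e-04 vs Keq = 5.7580e-05 ⇒ Q>K, reverse
Step 1:
                  E         C         J
  init        2.924    0.2924   0.05941
  Δ         0.01127   0.02254  -0.03382
  eq          2.935    0.3149   0.02559
  solve Keq expr → x = -0.01127; check Q = 5.7580e-05
Then add 0.7648 M of E.
Step 2:
                  E         C         J
  init          3.7    0.3149   0.02559
  Δ       -6.5830e-04 -0.001317  0.001975
  eq          3.699    0.3136   0.02757
  solve Keq expr → x = 6.5830e-04; check Q = 5.7580e-05
Then remove 0.002765 M of J.
Step 3:
                  E         C         J
  init        3.699    0.3136    0.0248
  Δ       -8.8628e-04 -0.001773  0.002659
  eq          3.699    0.3119   0.02746
  solve Keq expr → x = 8.8628e-04; check Q = 5.7580e-05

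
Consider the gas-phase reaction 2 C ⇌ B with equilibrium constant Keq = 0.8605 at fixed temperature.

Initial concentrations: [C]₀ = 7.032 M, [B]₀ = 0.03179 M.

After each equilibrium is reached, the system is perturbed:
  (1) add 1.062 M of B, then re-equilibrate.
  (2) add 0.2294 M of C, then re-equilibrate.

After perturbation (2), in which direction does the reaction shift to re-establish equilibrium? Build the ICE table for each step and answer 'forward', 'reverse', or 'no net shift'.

Direction: forward

Q₀ = 6.4288e-04 vs Keq = 0.8605 ⇒ Q<K, forward
Step 1:
                    C           B
  I             7.032     0.03179
  C            -5.271       2.636
  E             1.761       2.667
  solve Keq expr → x = 2.636; check Q = 0.8605
Then add 1.062 M of B.
Step 2:
                    C           B
  I             1.761       3.729
  C            0.2815     -0.1408
  E             2.042       3.589
  solve Keq expr → x = -0.1408; check Q = 0.8605
Then add 0.2294 M of C.
Step 3:
                    C           B
  I             2.272       3.589
  C            -0.201      0.1005
  E             2.071       3.689
  solve Keq expr → x = 0.1005; check Q = 0.8605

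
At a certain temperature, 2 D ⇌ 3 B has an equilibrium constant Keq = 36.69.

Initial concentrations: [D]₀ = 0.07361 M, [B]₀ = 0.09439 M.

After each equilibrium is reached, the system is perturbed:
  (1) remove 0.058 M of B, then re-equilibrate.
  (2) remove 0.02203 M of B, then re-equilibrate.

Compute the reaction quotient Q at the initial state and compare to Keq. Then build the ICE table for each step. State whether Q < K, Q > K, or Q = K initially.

Q₀ = 0.1552; Q < K (proceeds forward)

Q₀ = 0.1552 vs Keq = 36.69 ⇒ Q<K, forward
Step 1:
                  D         B
  I         0.07361   0.09439
  C        -0.06046    0.0907
  E         0.01315    0.1851
  solve Keq expr → x = 0.03023; check Q = 36.69
Then remove 0.058 M of B.
Step 2:
                  D         B
  I         0.01315    0.1271
  C       -0.004995  0.007493
  E        0.008151    0.1346
  solve Keq expr → x = 0.002498; check Q = 36.69
Then remove 0.02203 M of B.
Step 3:
                  D         B
  I        0.008151    0.1125
  C       -0.001704  0.002555
  E        0.006447    0.1151
  solve Keq expr → x = 8.5178e-04; check Q = 36.69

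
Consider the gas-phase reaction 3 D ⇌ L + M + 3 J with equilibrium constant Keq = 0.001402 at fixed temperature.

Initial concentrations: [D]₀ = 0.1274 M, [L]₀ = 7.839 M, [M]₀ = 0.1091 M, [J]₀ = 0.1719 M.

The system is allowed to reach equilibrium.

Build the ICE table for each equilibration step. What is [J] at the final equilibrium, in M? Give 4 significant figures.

Q₀ = 2.101 vs Keq = 0.001402 ⇒ Q>K, reverse
Step 1:
                    D           L           M           J
  Initial      0.1274       7.839      0.1091      0.1719
  Change       0.1349    -0.04497    -0.04497     -0.1349
  Equil        0.2623       7.794     0.06413     0.03699
  solve Keq expr → x = -0.04497; check Q = 0.001402

[J]_eq = 0.03699 M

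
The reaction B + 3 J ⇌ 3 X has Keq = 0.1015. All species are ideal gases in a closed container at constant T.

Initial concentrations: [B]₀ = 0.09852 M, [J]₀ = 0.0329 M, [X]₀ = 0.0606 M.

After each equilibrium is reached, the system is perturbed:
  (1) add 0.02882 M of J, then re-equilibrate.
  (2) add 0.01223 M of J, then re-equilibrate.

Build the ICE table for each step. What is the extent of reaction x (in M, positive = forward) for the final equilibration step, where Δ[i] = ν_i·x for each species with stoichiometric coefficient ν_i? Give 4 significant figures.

Q₀ = 63.43 vs Keq = 0.1015 ⇒ Q>K, reverse
Step 1:
                    B           J           X
  init        0.09852      0.0329      0.0606
  Δ           0.01446     0.04339    -0.04339
  eq            0.113     0.07629     0.01721
  solve Keq expr → x = -0.01446; check Q = 0.1015
Then add 0.02882 M of J.
Step 2:
                    B           J           X
  init          0.113      0.1051     0.01721
  Δ         -0.001736   -0.005209    0.005209
  eq           0.1112     0.09991     0.02241
  solve Keq expr → x = 0.001736; check Q = 0.1015
Then add 0.01223 M of J.
Step 3:
                    B           J           X
  init         0.1112      0.1121     0.02241
  Δ       -7.3224e-04   -0.002197    0.002197
  eq           0.1105      0.1099     0.02461
  solve Keq expr → x = 7.3224e-04; check Q = 0.1015

x = 7.3224e-04 M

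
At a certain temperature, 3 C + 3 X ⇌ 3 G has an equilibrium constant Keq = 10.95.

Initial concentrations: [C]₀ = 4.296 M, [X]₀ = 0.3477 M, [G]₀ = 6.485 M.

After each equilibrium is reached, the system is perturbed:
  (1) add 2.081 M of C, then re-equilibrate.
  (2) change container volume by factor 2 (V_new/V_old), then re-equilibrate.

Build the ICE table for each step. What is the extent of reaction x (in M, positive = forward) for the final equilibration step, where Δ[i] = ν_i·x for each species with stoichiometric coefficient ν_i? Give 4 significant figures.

x = -0.05868 M

Q₀ = 81.83 vs Keq = 10.95 ⇒ Q>K, reverse
Step 1:
                    C           X           G
  Initial       4.296      0.3477       6.485
  Change       0.2662      0.2662     -0.2662
  Equil         4.562      0.6139       6.219
  solve Keq expr → x = -0.08872; check Q = 10.95
Then add 2.081 M of C.
Step 2:
                    C           X           G
  Initial       6.643      0.6139       6.219
  Change      -0.1695     -0.1695      0.1695
  Equil         6.474      0.4444       6.388
  solve Keq expr → x = 0.05649; check Q = 10.95
Then change container volume by factor 2 (V_new/V_old).
Step 3:
                    C           X           G
  Initial       3.237      0.2222       3.194
  Change        0.176       0.176      -0.176
  Equil         3.413      0.3982       3.018
  solve Keq expr → x = -0.05868; check Q = 10.95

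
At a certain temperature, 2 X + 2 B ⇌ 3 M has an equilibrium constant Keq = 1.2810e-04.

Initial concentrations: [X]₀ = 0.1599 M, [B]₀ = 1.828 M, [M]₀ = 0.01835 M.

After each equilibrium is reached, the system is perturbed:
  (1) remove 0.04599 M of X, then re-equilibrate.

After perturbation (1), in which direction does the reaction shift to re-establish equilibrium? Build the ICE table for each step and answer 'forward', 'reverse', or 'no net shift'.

Q₀ = 7.2320e-05 vs Keq = 1.2810e-04 ⇒ Q<K, forward
Step 1:
                    X           B           M
  Initial      0.1599       1.828     0.01835
  Change    -0.002407   -0.002407     0.00361
  Equil        0.1575       1.826     0.02196
  solve Keq expr → x = 0.001203; check Q = 1.2810e-04
Then remove 0.04599 M of X.
Step 2:
                    X           B           M
  Initial      0.1115       1.826     0.02196
  Change     0.002804    0.002804   -0.004206
  Equil        0.1143       1.828     0.01775
  solve Keq expr → x = -0.001402; check Q = 1.2810e-04

Direction: reverse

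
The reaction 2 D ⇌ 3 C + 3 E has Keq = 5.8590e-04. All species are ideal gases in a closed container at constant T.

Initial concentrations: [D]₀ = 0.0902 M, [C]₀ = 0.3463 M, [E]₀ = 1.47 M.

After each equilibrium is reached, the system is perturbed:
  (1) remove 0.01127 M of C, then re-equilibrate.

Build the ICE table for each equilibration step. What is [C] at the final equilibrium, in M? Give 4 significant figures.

Q₀ = 16.21 vs Keq = 5.8590e-04 ⇒ Q>K, reverse
Step 1:
                    D           C           E
  I            0.0902      0.3463        1.47
  C            0.2093     -0.3139     -0.3139
  E            0.2995      0.0324       1.156
  solve Keq expr → x = -0.1046; check Q = 5.8590e-04
Then remove 0.01127 M of C.
Step 2:
                    D           C           E
  I            0.2995     0.02113       1.156
  C         -0.006985     0.01048     0.01048
  E            0.2925     0.03161       1.167
  solve Keq expr → x = 0.003493; check Q = 5.8590e-04

[C]_eq = 0.03161 M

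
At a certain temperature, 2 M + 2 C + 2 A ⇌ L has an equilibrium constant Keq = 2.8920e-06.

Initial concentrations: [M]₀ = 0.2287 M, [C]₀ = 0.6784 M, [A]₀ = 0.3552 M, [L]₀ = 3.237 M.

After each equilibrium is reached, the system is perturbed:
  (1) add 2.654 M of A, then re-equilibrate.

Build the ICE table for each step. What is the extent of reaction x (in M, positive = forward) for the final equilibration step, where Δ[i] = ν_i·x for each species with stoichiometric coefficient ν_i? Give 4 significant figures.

Q₀ = 1066 vs Keq = 2.8920e-06 ⇒ Q>K, reverse
Step 1:
                  M         C         A         L
  init       0.2287    0.6784    0.3552     3.237
  Δ            6.05      6.05      6.05    -3.025
  eq          6.279     6.729     6.406    0.2118
  solve Keq expr → x = -3.025; check Q = 2.8920e-06
Then add 2.654 M of A.
Step 2:
                  M         C         A         L
  init        6.279     6.729      9.06    0.2118
  Δ         -0.2571   -0.2571   -0.2571    0.1285
  eq          6.022     6.472     8.802    0.3404
  solve Keq expr → x = 0.1285; check Q = 2.8920e-06

x = 0.1285 M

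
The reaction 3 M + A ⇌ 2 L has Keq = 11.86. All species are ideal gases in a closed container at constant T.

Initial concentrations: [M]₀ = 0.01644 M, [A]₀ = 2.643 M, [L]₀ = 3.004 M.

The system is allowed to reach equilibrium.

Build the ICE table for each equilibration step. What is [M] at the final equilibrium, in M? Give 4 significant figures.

[M]_eq = 0.5892 M

Q₀ = 7.6842e+05 vs Keq = 11.86 ⇒ Q>K, reverse
Step 1:
                  M         A         L
  I         0.01644     2.643     3.004
  C          0.5728    0.1909   -0.3819
  E          0.5892     2.834     2.622
  solve Keq expr → x = -0.1909; check Q = 11.86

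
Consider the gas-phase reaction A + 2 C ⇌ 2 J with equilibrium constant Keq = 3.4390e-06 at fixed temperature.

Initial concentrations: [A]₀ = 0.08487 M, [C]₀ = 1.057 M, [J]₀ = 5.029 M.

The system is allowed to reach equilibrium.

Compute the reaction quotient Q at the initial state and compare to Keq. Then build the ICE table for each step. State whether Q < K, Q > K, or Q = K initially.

Q₀ = 266.7; Q > K (proceeds reverse)

Q₀ = 266.7 vs Keq = 3.4390e-06 ⇒ Q>K, reverse
Step 1:
                   A          C          J
  I          0.08487      1.057      5.029
  C            2.505      5.011     -5.011
  E             2.59      6.068    0.01811
  solve Keq expr → x = -2.505; check Q = 3.4390e-06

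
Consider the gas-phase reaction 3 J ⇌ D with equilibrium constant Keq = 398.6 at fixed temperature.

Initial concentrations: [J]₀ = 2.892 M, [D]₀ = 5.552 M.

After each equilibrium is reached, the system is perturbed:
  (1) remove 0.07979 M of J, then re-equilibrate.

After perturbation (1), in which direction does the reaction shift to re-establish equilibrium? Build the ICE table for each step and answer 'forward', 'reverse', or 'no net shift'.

Q₀ = 0.2295 vs Keq = 398.6 ⇒ Q<K, forward
Step 1:
                   J          D
  init         2.892      5.552
  Δ           -2.639     0.8798
  eq          0.2527      6.432
  solve Keq expr → x = 0.8798; check Q = 398.6
Then remove 0.07979 M of J.
Step 2:
                   J          D
  init        0.1729      6.432
  Δ          0.07944   -0.02648
  eq          0.2523      6.405
  solve Keq expr → x = -0.02648; check Q = 398.6

Direction: reverse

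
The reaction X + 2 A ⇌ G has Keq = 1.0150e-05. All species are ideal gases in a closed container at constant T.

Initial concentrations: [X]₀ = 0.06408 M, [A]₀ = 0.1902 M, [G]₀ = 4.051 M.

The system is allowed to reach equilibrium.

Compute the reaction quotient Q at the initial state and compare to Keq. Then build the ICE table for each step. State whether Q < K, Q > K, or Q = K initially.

Q₀ = 1748; Q > K (proceeds reverse)

Q₀ = 1748 vs Keq = 1.0150e-05 ⇒ Q>K, reverse
Step 1:
                    X           A           G
  Initial     0.06408      0.1902       4.051
  Change        4.048       8.096      -4.048
  Equil         4.112       8.286    0.002866
  solve Keq expr → x = -4.048; check Q = 1.0150e-05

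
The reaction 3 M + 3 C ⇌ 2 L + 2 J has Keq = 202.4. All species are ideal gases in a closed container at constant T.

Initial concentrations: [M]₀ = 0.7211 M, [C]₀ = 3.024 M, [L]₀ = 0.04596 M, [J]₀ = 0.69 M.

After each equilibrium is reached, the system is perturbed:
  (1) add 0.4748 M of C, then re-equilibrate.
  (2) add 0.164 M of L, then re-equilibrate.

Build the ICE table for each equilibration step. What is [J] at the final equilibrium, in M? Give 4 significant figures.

Q₀ = 9.6990e-05 vs Keq = 202.4 ⇒ Q<K, forward
Step 1:
                    M           C           L           J
  I            0.7211       3.024     0.04596        0.69
  C           -0.6718     -0.6718      0.4479      0.4479
  E           0.04931       2.352      0.4938       1.138
  solve Keq expr → x = 0.2239; check Q = 202.4
Then add 0.4748 M of C.
Step 2:
                    M           C           L           J
  I           0.04931       2.827      0.4938       1.138
  C         -0.007756   -0.007756    0.005171    0.005171
  E           0.04155       2.819       0.499       1.143
  solve Keq expr → x = 0.002585; check Q = 202.4
Then add 0.164 M of L.
Step 3:
                    M           C           L           J
  I           0.04155       2.819       0.663       1.143
  C          0.008094    0.008094   -0.005396   -0.005396
  E           0.04964       2.827      0.6576       1.138
  solve Keq expr → x = -0.002698; check Q = 202.4

[J]_eq = 1.138 M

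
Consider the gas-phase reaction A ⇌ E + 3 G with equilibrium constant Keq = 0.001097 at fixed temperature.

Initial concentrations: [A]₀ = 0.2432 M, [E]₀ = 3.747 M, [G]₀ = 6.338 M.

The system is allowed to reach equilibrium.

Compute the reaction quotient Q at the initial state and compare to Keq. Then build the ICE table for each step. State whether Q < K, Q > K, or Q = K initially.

Q₀ = 3923; Q > K (proceeds reverse)

Q₀ = 3923 vs Keq = 0.001097 ⇒ Q>K, reverse
Step 1:
                  A         E         G
  init       0.2432     3.747     6.338
  Δ           2.074    -2.074    -6.223
  eq          2.318     1.673     0.115
  solve Keq expr → x = -2.074; check Q = 0.001097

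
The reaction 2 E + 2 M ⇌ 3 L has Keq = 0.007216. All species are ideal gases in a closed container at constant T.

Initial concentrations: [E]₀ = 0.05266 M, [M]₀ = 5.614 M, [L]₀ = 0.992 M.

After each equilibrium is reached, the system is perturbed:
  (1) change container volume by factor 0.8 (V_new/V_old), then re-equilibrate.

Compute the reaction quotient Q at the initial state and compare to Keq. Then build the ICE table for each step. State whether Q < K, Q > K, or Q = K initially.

Q₀ = 11.17 vs Keq = 0.007216 ⇒ Q>K, reverse
Step 1:
                  E         M         L
  I         0.05266     5.614     0.992
  C          0.4073    0.4073   -0.6109
  E          0.4599     6.021    0.3811
  solve Keq expr → x = -0.2036; check Q = 0.007216
Then change container volume by factor 0.8 (V_new/V_old).
Step 2:
                  E         M         L
  I          0.5749     7.527    0.4764
  C        -0.01717  -0.01717   0.02575
  E          0.5578     7.509    0.5021
  solve Keq expr → x = 0.008584; check Q = 0.007216

Q₀ = 11.17; Q > K (proceeds reverse)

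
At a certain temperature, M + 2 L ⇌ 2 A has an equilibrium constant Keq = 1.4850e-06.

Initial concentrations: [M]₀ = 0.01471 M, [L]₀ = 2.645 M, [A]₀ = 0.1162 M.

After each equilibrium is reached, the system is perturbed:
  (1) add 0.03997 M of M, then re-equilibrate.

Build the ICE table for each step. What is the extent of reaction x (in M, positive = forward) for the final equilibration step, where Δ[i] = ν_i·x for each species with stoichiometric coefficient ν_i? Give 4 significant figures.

x = 1.1095e-04 M

Q₀ = 0.1312 vs Keq = 1.4850e-06 ⇒ Q>K, reverse
Step 1:
                    M           L           A
  init        0.01471       2.645      0.1162
  Δ           0.05765      0.1153     -0.1153
  eq          0.07236        2.76  9.0482e-04
  solve Keq expr → x = -0.05765; check Q = 1.4850e-06
Then add 0.03997 M of M.
Step 2:
                    M           L           A
  init         0.1123        2.76  9.0482e-04
  Δ       -1.1095e-04 -2.2189e-04  2.2189e-04
  eq           0.1122        2.76    0.001127
  solve Keq expr → x = 1.1095e-04; check Q = 1.4850e-06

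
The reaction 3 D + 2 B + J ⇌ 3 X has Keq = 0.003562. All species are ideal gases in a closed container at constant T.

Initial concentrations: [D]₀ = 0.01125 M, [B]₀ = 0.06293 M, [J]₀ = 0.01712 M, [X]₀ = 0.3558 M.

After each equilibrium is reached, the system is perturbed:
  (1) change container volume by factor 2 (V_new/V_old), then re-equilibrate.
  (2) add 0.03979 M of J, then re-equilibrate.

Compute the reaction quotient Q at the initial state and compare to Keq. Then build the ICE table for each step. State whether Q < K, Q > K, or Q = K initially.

Q₀ = 4.6660e+08; Q > K (proceeds reverse)

Q₀ = 4.6660e+08 vs Keq = 0.003562 ⇒ Q>K, reverse
Step 1:
                    D           B           J           X
  init        0.01125     0.06293     0.01712      0.3558
  Δ            0.3437      0.2291      0.1146     -0.3437
  eq           0.3549       0.292      0.1317     0.01214
  solve Keq expr → x = -0.1146; check Q = 0.003562
Then change container volume by factor 2 (V_new/V_old).
Step 2:
                    D           B           J           X
  init         0.1775       0.146     0.06584    0.006069
  Δ          0.002941    0.001961  9.8042e-04   -0.002941
  eq           0.1804       0.148     0.06682    0.003128
  solve Keq expr → x = -9.8042e-04; check Q = 0.003562
Then add 0.03979 M of J.
Step 3:
                    D           B           J           X
  init         0.1804       0.148      0.1066    0.003128
  Δ       -5.0923e-04 -3.3948e-04 -1.6974e-04  5.0923e-04
  eq           0.1799      0.1476      0.1064    0.003637
  solve Keq expr → x = 1.6974e-04; check Q = 0.003562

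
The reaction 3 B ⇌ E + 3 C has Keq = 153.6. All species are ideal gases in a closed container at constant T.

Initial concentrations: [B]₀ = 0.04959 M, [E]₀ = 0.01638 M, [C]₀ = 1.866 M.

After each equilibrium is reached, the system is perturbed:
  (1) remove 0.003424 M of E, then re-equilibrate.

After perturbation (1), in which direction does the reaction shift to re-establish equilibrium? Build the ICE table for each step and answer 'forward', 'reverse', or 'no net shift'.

Direction: forward

Q₀ = 872.7 vs Keq = 153.6 ⇒ Q>K, reverse
Step 1:
                   B          E          C
  init       0.04959    0.01638      1.866
  Δ          0.02208   -0.00736   -0.02208
  eq         0.07167    0.00902      1.844
  solve Keq expr → x = -0.00736; check Q = 153.6
Then remove 0.003424 M of E.
Step 2:
                   B          E          C
  init       0.07167   0.005596      1.844
  Δ         -0.00491   0.001637    0.00491
  eq         0.06676   0.007232      1.849
  solve Keq expr → x = 0.001637; check Q = 153.6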